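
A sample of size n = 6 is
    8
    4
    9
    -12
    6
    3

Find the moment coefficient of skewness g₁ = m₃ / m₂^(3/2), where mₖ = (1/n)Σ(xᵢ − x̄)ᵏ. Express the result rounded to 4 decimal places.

-1.4459

x̄ = (8 + 4 + 9 - 12 + 6 + 3) / 6 = 3.0000
deviations (xᵢ − x̄): 5.0000, 1.0000, 6.0000, -15.0000, 3.0000, 0.0000
Σ(xᵢ − x̄)² = 296.0000 ⇒ m₂ = 296.0000/6 = 49.33333
Σ(xᵢ − x̄)³ = -3006.0000 ⇒ m₃ = -3006.0000/6 = -501.00000
m₂^(3/2) = 49.33333^(1.5) = 346.50595
g₁ = m₃ / m₂^(3/2) = -501.00000 / 346.50595 ≈ -1.4459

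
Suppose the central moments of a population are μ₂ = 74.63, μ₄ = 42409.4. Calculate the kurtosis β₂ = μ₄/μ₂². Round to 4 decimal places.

7.6144

μ₂² = 74.63² = 5569.63690
μ₄/μ₂² = 42409.4 / 5569.63690 = 7.61439
β₂ ≈ 7.6144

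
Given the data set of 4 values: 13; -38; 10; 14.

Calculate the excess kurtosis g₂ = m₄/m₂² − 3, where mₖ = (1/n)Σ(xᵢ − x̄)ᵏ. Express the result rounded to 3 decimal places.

-0.679

x̄ = -0.2500
Σ(xᵢ − x̄)² = 1908.7500 ⇒ m₂ = 477.18750
Σ(xᵢ − x̄)⁴ = 2113897.8281 ⇒ m₄ = 528474.45703
m₂² = 227707.91016
g₂ = m₄/m₂² − 3 = 2.32084 − 3 ≈ -0.679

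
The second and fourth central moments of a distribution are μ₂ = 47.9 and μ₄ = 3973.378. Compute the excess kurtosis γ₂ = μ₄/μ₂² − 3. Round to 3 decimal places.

-1.268

μ₂² = 47.9² = 2294.41000
μ₄/μ₂² = 3973.378 / 2294.41000 = 1.73176
γ₂ = 1.73176 − 3 ≈ -1.268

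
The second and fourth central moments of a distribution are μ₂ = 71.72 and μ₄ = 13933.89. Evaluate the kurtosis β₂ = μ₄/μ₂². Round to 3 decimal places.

μ₂² = 71.72² = 5143.75840
μ₄/μ₂² = 13933.89 / 5143.75840 = 2.70889
β₂ ≈ 2.709

2.709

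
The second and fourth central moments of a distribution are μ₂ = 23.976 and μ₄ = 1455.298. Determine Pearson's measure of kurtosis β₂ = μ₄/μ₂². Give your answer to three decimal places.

μ₂² = 23.976² = 574.84858
μ₄/μ₂² = 1455.298 / 574.84858 = 2.53162
β₂ ≈ 2.532

2.532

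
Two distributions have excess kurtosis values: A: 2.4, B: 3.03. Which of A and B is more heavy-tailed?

B

Higher excess kurtosis ⇒ heavier tails relative to the normal distribution.
2.4 vs 3.03: the larger is 3.03, so B has heavier tails.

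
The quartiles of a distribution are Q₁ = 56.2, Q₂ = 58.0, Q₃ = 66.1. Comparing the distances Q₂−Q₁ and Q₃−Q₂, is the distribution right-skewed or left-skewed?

Q₂ − Q₁ = 1.8;  Q₃ − Q₂ = 8.1
Q₃ − Q₂ > Q₂ − Q₁ ⇒ the upper half is more spread out ⇒ right-skewed.

right-skewed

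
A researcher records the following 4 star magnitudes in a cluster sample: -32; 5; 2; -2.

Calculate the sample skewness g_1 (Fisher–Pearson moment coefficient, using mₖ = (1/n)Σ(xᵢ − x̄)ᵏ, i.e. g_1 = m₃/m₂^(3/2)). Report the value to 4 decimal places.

x̄ = (-32 + 5 + 2 - 2) / 4 = -6.7500
deviations (xᵢ − x̄): -25.2500, 11.7500, 8.7500, 4.7500
Σ(xᵢ − x̄)² = 874.7500 ⇒ m₂ = 874.7500/4 = 218.68750
Σ(xᵢ − x̄)³ = -13699.1250 ⇒ m₃ = -13699.1250/4 = -3424.78125
m₂^(3/2) = 218.68750^(1.5) = 3233.96965
g_1 = m₃ / m₂^(3/2) = -3424.78125 / 3233.96965 ≈ -1.0590

-1.0590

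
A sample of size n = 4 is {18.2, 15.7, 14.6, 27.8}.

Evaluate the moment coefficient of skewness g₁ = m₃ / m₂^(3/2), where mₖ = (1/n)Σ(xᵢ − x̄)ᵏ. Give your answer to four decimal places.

0.9501

x̄ = (18.2 + 15.7 + 14.6 + 27.8) / 4 = 19.0750
deviations (xᵢ − x̄): -0.8750, -3.3750, -4.4750, 8.7250
Σ(xᵢ − x̄)² = 108.3075 ⇒ m₂ = 108.3075/4 = 27.07688
Σ(xᵢ − x̄)³ = 535.4681 ⇒ m₃ = 535.4681/4 = 133.86703
m₂^(3/2) = 27.07688^(1.5) = 140.89572
g₁ = m₃ / m₂^(3/2) = 133.86703 / 140.89572 ≈ 0.9501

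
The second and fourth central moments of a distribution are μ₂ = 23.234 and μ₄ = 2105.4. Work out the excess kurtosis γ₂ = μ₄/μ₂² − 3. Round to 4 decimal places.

μ₂² = 23.234² = 539.81876
μ₄/μ₂² = 2105.4 / 539.81876 = 3.90020
γ₂ = 3.90020 − 3 ≈ 0.9002

0.9002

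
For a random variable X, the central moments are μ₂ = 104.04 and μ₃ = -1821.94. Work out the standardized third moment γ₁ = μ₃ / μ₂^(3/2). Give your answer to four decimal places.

σ = √μ₂ = √104.04 = 10.20000
σ³ = μ₂^(3/2) = 1061.20800
γ₁ = μ₃/σ³ = -1821.94 / 1061.20800 ≈ -1.7169

-1.7169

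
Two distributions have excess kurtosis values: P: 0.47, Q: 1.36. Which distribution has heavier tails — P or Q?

Q

Higher excess kurtosis ⇒ heavier tails relative to the normal distribution.
0.47 vs 1.36: the larger is 1.36, so Q has heavier tails.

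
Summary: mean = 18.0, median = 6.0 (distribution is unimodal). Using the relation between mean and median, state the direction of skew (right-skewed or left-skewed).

right-skewed

mean − median = 18.0 − 6.0 = 12.0
mean > median ⇒ the longer tail is on the right ⇒ right-skewed (positively skewed).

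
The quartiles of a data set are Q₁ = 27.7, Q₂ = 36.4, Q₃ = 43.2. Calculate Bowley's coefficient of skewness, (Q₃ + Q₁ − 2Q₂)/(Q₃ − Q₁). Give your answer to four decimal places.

numerator: Q₃ + Q₁ − 2Q₂ = 43.2 + 27.7 − 2×36.4 = -1.9000
denominator: Q₃ − Q₁ = 43.2 − 27.7 = 15.5000
Bowley skewness = -1.9000 / 15.5000 ≈ -0.1226

-0.1226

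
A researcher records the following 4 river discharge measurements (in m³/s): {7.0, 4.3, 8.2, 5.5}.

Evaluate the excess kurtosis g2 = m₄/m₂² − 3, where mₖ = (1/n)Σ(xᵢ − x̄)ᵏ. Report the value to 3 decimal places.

-1.449

x̄ = 6.2500
Σ(xᵢ − x̄)² = 8.7300 ⇒ m₂ = 2.18250
Σ(xᵢ − x̄)⁴ = 29.5508 ⇒ m₄ = 7.38771
m₂² = 4.76331
g2 = m₄/m₂² − 3 = 1.55096 − 3 ≈ -1.449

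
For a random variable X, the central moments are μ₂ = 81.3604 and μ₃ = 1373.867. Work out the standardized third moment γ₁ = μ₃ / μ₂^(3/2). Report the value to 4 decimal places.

1.8721

σ = √μ₂ = √81.3604 = 9.02000
σ³ = μ₂^(3/2) = 733.87081
γ₁ = μ₃/σ³ = 1373.867 / 733.87081 ≈ 1.8721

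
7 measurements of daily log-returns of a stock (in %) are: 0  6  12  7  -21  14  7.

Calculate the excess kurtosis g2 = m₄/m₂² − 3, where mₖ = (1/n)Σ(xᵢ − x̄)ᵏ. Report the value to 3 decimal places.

x̄ = 3.5714
Σ(xᵢ − x̄)² = 825.7143 ⇒ m₂ = 117.95918
Σ(xᵢ − x̄)⁴ = 381868.5364 ⇒ m₄ = 54552.64806
m₂² = 13914.36901
g2 = m₄/m₂² − 3 = 3.92060 − 3 ≈ 0.921

0.921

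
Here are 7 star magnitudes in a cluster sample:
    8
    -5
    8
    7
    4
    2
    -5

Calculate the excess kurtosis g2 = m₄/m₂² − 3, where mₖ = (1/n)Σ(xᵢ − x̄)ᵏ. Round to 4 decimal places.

x̄ = 2.7143
Σ(xᵢ − x̄)² = 195.4286 ⇒ m₂ = 27.91837
Σ(xᵢ − x̄)⁴ = 8984.4315 ⇒ m₄ = 1283.49021
m₂² = 779.43524
g2 = m₄/m₂² − 3 = 1.64669 − 3 ≈ -1.3533

-1.3533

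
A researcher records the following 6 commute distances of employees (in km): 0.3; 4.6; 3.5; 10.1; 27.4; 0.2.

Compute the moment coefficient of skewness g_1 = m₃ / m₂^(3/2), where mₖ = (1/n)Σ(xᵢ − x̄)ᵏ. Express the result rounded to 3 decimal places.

1.348

x̄ = (0.3 + 4.6 + 3.5 + 10.1 + 27.4 + 0.2) / 6 = 7.6833
deviations (xᵢ − x̄): -7.3833, -3.0833, -4.1833, 2.4167, 19.7167, -7.4833
Σ(xᵢ − x̄)² = 532.1083 ⇒ m₂ = 532.1083/6 = 88.68472
Σ(xᵢ − x̄)³ = 6754.8244 ⇒ m₃ = 6754.8244/6 = 1125.80407
m₂^(3/2) = 88.68472^(1.5) = 835.16679
g_1 = m₃ / m₂^(3/2) = 1125.80407 / 835.16679 ≈ 1.348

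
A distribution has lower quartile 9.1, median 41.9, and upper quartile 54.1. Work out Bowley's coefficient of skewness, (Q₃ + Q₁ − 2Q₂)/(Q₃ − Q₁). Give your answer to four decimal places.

numerator: Q₃ + Q₁ − 2Q₂ = 54.1 + 9.1 − 2×41.9 = -20.6000
denominator: Q₃ − Q₁ = 54.1 − 9.1 = 45.0000
Bowley skewness = -20.6000 / 45.0000 ≈ -0.4578

-0.4578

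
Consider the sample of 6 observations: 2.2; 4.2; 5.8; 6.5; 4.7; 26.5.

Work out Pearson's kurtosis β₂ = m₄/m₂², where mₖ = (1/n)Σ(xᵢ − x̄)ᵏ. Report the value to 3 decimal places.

x̄ = 8.3167
Σ(xᵢ − x̄)² = 407.7083 ⇒ m₂ = 67.95139
Σ(xᵢ − x̄)⁴ = 111227.6621 ⇒ m₄ = 18537.94369
m₂² = 4617.39125
β₂ = m₄/m₂² = 18537.94369 / 4617.39125 ≈ 4.015

4.015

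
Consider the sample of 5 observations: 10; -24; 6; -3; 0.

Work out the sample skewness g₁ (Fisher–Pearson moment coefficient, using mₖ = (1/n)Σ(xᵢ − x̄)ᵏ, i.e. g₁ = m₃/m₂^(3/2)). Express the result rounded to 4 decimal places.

-0.9705

x̄ = (10 - 24 + 6 - 3 + 0) / 5 = -2.2000
deviations (xᵢ − x̄): 12.2000, -21.8000, 8.2000, -0.8000, 2.2000
Σ(xᵢ − x̄)² = 696.8000 ⇒ m₂ = 696.8000/5 = 139.36000
Σ(xᵢ − x̄)³ = -7982.8800 ⇒ m₃ = -7982.8800/5 = -1596.57600
m₂^(3/2) = 139.36000^(1.5) = 1645.15646
g₁ = m₃ / m₂^(3/2) = -1596.57600 / 1645.15646 ≈ -0.9705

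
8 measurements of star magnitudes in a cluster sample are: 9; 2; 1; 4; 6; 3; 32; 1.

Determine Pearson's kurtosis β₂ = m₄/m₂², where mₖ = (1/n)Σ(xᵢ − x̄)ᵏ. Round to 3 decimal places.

5.376

x̄ = 7.2500
Σ(xᵢ − x̄)² = 751.5000 ⇒ m₂ = 93.93750
Σ(xᵢ − x̄)⁴ = 379493.9063 ⇒ m₄ = 47436.73828
m₂² = 8824.25391
β₂ = m₄/m₂² = 47436.73828 / 8824.25391 ≈ 5.376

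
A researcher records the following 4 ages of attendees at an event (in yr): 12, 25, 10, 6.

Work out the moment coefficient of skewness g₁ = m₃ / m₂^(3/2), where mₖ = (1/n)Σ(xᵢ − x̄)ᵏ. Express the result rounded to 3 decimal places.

x̄ = (12 + 25 + 10 + 6) / 4 = 13.2500
deviations (xᵢ − x̄): -1.2500, 11.7500, -3.2500, -7.2500
Σ(xᵢ − x̄)² = 202.7500 ⇒ m₂ = 202.7500/4 = 50.68750
Σ(xᵢ − x̄)³ = 1204.8750 ⇒ m₃ = 1204.8750/4 = 301.21875
m₂^(3/2) = 50.68750^(1.5) = 360.87044
g₁ = m₃ / m₂^(3/2) = 301.21875 / 360.87044 ≈ 0.835

0.835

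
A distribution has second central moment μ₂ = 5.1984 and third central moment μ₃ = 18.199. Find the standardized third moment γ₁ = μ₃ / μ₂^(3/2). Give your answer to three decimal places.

σ = √μ₂ = √5.1984 = 2.28000
σ³ = μ₂^(3/2) = 11.85235
γ₁ = μ₃/σ³ = 18.199 / 11.85235 ≈ 1.535

1.535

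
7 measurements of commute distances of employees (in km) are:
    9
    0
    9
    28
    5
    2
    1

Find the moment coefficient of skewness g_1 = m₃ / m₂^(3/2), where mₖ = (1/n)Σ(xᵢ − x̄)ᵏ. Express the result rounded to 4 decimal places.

1.4764

x̄ = (9 + 0 + 9 + 28 + 5 + 2 + 1) / 7 = 7.7143
deviations (xᵢ − x̄): 1.2857, -7.7143, 1.2857, 20.2857, -2.7143, -5.7143, -6.7143
Σ(xᵢ − x̄)² = 559.4286 ⇒ m₂ = 559.4286/7 = 79.91837
Σ(xᵢ − x̄)³ = 7383.6735 ⇒ m₃ = 7383.6735/7 = 1054.81050
m₂^(3/2) = 79.91837^(1.5) = 714.44682
g_1 = m₃ / m₂^(3/2) = 1054.81050 / 714.44682 ≈ 1.4764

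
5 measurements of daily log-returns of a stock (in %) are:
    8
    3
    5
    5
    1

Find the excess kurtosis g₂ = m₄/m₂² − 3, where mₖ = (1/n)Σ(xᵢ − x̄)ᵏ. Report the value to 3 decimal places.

x̄ = 4.4000
Σ(xᵢ − x̄)² = 27.2000 ⇒ m₂ = 5.44000
Σ(xᵢ − x̄)⁴ = 305.6960 ⇒ m₄ = 61.13920
m₂² = 29.59360
g₂ = m₄/m₂² − 3 = 2.06596 − 3 ≈ -0.934

-0.934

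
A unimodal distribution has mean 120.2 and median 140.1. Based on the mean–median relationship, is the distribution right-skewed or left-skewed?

left-skewed

mean − median = 120.2 − 140.1 = -19.9
mean < median ⇒ the longer tail is on the left ⇒ left-skewed (negatively skewed).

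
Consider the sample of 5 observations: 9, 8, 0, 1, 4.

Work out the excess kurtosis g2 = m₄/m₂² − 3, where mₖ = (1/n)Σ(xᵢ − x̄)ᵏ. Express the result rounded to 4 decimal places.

-1.6778

x̄ = 4.4000
Σ(xᵢ − x̄)² = 65.2000 ⇒ m₂ = 13.04000
Σ(xᵢ − x̄)⁴ = 1124.1760 ⇒ m₄ = 224.83520
m₂² = 170.04160
g2 = m₄/m₂² − 3 = 1.32224 − 3 ≈ -1.6778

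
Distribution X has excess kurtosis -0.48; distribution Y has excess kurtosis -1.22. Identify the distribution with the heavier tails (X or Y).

Higher excess kurtosis ⇒ heavier tails relative to the normal distribution.
-0.48 vs -1.22: the larger is -0.48, so X has heavier tails.

X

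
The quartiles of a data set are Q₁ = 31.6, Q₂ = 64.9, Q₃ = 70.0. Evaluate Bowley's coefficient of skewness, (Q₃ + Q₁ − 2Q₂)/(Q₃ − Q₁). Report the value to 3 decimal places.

numerator: Q₃ + Q₁ − 2Q₂ = 70.0 + 31.6 − 2×64.9 = -28.2000
denominator: Q₃ − Q₁ = 70.0 − 31.6 = 38.4000
Bowley skewness = -28.2000 / 38.4000 ≈ -0.734

-0.734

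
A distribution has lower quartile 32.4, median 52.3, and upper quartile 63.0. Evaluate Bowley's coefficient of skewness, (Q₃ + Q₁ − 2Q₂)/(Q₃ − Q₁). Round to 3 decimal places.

-0.301

numerator: Q₃ + Q₁ − 2Q₂ = 63.0 + 32.4 − 2×52.3 = -9.2000
denominator: Q₃ − Q₁ = 63.0 − 32.4 = 30.6000
Bowley skewness = -9.2000 / 30.6000 ≈ -0.301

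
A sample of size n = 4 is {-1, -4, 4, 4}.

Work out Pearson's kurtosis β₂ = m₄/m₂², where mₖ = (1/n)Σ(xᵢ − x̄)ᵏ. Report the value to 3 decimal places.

x̄ = 0.7500
Σ(xᵢ − x̄)² = 46.7500 ⇒ m₂ = 11.68750
Σ(xᵢ − x̄)⁴ = 741.5781 ⇒ m₄ = 185.39453
m₂² = 136.59766
β₂ = m₄/m₂² = 185.39453 / 136.59766 ≈ 1.357

1.357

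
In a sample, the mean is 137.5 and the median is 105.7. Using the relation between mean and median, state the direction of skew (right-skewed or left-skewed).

mean − median = 137.5 − 105.7 = 31.8
mean > median ⇒ the longer tail is on the right ⇒ right-skewed (positively skewed).

right-skewed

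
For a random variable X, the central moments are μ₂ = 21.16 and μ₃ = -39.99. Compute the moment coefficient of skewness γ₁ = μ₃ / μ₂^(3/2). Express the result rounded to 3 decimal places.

-0.411

σ = √μ₂ = √21.16 = 4.60000
σ³ = μ₂^(3/2) = 97.33600
γ₁ = μ₃/σ³ = -39.99 / 97.33600 ≈ -0.411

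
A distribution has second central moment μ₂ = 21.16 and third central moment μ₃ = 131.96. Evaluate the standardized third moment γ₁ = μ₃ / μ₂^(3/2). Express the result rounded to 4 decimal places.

1.3557

σ = √μ₂ = √21.16 = 4.60000
σ³ = μ₂^(3/2) = 97.33600
γ₁ = μ₃/σ³ = 131.96 / 97.33600 ≈ 1.3557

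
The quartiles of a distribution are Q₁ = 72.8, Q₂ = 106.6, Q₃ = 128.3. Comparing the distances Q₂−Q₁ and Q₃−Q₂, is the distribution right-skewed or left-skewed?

Q₂ − Q₁ = 33.8;  Q₃ − Q₂ = 21.7
Q₂ − Q₁ > Q₃ − Q₂ ⇒ the lower half is more spread out ⇒ left-skewed.

left-skewed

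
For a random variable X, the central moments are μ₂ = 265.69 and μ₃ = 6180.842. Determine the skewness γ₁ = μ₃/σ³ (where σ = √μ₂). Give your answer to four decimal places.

σ = √μ₂ = √265.69 = 16.30000
σ³ = μ₂^(3/2) = 4330.74700
γ₁ = μ₃/σ³ = 6180.842 / 4330.74700 ≈ 1.4272

1.4272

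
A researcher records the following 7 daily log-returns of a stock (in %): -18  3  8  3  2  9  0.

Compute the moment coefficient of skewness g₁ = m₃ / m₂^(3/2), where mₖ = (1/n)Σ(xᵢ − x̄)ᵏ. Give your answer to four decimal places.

-1.4879

x̄ = (-18 + 3 + 8 + 3 + 2 + 9 + 0) / 7 = 1.0000
deviations (xᵢ − x̄): -19.0000, 2.0000, 7.0000, 2.0000, 1.0000, 8.0000, -1.0000
Σ(xᵢ − x̄)² = 484.0000 ⇒ m₂ = 484.0000/7 = 69.14286
Σ(xᵢ − x̄)³ = -5988.0000 ⇒ m₃ = -5988.0000/7 = -855.42857
m₂^(3/2) = 69.14286^(1.5) = 574.93796
g₁ = m₃ / m₂^(3/2) = -855.42857 / 574.93796 ≈ -1.4879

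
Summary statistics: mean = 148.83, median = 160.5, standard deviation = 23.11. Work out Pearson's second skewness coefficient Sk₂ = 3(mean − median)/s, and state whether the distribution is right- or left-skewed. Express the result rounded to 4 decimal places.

-1.5149, left-skewed

Sk₂ = 3(148.83 − 160.5) / 23.11 = 3 × -11.6700 / 23.11
    = -35.0100 / 23.11 ≈ -1.5149
Sk₂ < 0 ⇒ mean < median ⇒ left-skewed (negative skew).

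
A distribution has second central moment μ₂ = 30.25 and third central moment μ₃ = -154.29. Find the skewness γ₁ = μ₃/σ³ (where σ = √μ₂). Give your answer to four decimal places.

σ = √μ₂ = √30.25 = 5.50000
σ³ = μ₂^(3/2) = 166.37500
γ₁ = μ₃/σ³ = -154.29 / 166.37500 ≈ -0.9274

-0.9274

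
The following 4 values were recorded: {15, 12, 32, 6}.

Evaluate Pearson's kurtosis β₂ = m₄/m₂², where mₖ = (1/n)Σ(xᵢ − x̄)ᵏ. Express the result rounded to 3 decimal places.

x̄ = 16.2500
Σ(xᵢ − x̄)² = 372.7500 ⇒ m₂ = 93.18750
Σ(xᵢ − x̄)⁴ = 72901.8281 ⇒ m₄ = 18225.45703
m₂² = 8683.91016
β₂ = m₄/m₂² = 18225.45703 / 8683.91016 ≈ 2.099

2.099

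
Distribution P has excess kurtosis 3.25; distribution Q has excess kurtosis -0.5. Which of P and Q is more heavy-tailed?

P

Higher excess kurtosis ⇒ heavier tails relative to the normal distribution.
3.25 vs -0.5: the larger is 3.25, so P has heavier tails. (P is leptokurtic — heavier-than-normal tails; the other is platykurtic.)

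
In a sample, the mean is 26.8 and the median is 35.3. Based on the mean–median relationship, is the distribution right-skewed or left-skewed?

mean − median = 26.8 − 35.3 = -8.5
mean < median ⇒ the longer tail is on the left ⇒ left-skewed (negatively skewed).

left-skewed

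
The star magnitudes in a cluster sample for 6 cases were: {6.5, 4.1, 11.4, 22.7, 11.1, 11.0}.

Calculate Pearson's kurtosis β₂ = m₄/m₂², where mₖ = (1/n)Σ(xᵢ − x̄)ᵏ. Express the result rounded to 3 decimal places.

2.976

x̄ = 11.1333
Σ(xᵢ − x̄)² = 204.8133 ⇒ m₂ = 34.13556
Σ(xᵢ − x̄)⁴ = 20807.1014 ⇒ m₄ = 3467.85023
m₂² = 1165.23615
β₂ = m₄/m₂² = 3467.85023 / 1165.23615 ≈ 2.976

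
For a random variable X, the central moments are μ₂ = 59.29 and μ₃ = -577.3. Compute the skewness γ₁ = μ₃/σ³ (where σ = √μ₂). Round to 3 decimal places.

-1.265

σ = √μ₂ = √59.29 = 7.70000
σ³ = μ₂^(3/2) = 456.53300
γ₁ = μ₃/σ³ = -577.3 / 456.53300 ≈ -1.265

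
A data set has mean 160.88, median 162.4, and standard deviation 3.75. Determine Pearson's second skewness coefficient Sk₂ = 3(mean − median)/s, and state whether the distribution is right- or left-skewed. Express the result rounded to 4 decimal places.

Sk₂ = 3(160.88 − 162.4) / 3.75 = 3 × -1.5200 / 3.75
    = -4.5600 / 3.75 ≈ -1.2160
Sk₂ < 0 ⇒ mean < median ⇒ left-skewed (negative skew).

-1.2160, left-skewed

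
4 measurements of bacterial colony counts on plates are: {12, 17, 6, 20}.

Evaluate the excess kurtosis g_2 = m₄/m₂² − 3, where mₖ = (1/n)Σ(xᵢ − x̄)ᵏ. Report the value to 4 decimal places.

-1.3467

x̄ = 13.7500
Σ(xᵢ − x̄)² = 112.7500 ⇒ m₂ = 28.18750
Σ(xᵢ − x̄)⁴ = 5254.3281 ⇒ m₄ = 1313.58203
m₂² = 794.53516
g_2 = m₄/m₂² − 3 = 1.65327 − 3 ≈ -1.3467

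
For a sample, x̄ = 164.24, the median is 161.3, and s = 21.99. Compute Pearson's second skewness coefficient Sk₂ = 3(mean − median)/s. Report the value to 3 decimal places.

Sk₂ = 3(164.24 − 161.3) / 21.99 = 3 × 2.9400 / 21.99
    = 8.8200 / 21.99 ≈ 0.401

0.401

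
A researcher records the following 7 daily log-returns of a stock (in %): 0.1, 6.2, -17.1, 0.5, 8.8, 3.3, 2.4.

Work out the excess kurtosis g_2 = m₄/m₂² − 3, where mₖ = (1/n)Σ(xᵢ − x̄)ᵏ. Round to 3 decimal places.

1.064

x̄ = 0.6000
Σ(xᵢ − x̄)² = 422.6800 ⇒ m₂ = 60.38286
Σ(xᵢ − x̄)⁴ = 103718.9956 ⇒ m₄ = 14816.99937
m₂² = 3646.08944
g_2 = m₄/m₂² − 3 = 4.06381 − 3 ≈ 1.064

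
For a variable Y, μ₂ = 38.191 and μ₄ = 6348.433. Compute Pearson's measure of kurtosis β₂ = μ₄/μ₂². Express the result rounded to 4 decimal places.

μ₂² = 38.191² = 1458.55248
μ₄/μ₂² = 6348.433 / 1458.55248 = 4.35256
β₂ ≈ 4.3526

4.3526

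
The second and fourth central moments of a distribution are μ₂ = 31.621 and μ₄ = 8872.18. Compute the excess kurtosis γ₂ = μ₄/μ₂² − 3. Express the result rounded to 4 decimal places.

μ₂² = 31.621² = 999.88764
μ₄/μ₂² = 8872.18 / 999.88764 = 8.87318
γ₂ = 8.87318 − 3 ≈ 5.8732

5.8732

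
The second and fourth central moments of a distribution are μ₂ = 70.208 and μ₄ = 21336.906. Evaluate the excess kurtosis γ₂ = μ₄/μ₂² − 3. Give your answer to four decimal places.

μ₂² = 70.208² = 4929.16326
μ₄/μ₂² = 21336.906 / 4929.16326 = 4.32871
γ₂ = 4.32871 − 3 ≈ 1.3287

1.3287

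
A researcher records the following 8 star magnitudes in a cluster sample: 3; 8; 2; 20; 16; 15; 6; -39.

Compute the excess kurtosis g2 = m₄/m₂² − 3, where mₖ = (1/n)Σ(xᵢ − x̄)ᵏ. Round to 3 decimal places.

1.860

x̄ = 3.8750
Σ(xᵢ − x̄)² = 2394.8750 ⇒ m₂ = 299.35938
Σ(xᵢ − x̄)⁴ = 3484083.0254 ⇒ m₄ = 435510.37817
m₂² = 89616.03540
g2 = m₄/m₂² − 3 = 4.85974 − 3 ≈ 1.860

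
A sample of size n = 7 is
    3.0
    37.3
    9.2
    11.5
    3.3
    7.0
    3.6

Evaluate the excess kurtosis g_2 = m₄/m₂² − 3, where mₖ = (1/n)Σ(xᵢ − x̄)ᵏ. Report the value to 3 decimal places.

x̄ = 10.7000
Σ(xᵢ − x̄)² = 888.6000 ⇒ m₂ = 126.94286
Σ(xᵢ − x̄)⁴ = 509889.1716 ⇒ m₄ = 72841.31023
m₂² = 16114.48898
g_2 = m₄/m₂² − 3 = 4.52024 − 3 ≈ 1.520

1.520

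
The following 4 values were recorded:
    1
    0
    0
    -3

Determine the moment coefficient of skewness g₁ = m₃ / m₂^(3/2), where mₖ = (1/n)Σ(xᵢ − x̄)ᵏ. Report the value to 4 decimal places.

x̄ = (1 + 0 + 0 - 3) / 4 = -0.5000
deviations (xᵢ − x̄): 1.5000, 0.5000, 0.5000, -2.5000
Σ(xᵢ − x̄)² = 9.0000 ⇒ m₂ = 9.0000/4 = 2.25000
Σ(xᵢ − x̄)³ = -12.0000 ⇒ m₃ = -12.0000/4 = -3.00000
m₂^(3/2) = 2.25000^(1.5) = 3.37500
g₁ = m₃ / m₂^(3/2) = -3.00000 / 3.37500 ≈ -0.8889

-0.8889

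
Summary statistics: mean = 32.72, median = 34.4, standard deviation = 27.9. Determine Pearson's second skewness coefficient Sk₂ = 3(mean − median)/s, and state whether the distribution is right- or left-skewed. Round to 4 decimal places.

-0.1806, left-skewed

Sk₂ = 3(32.72 − 34.4) / 27.9 = 3 × -1.6800 / 27.9
    = -5.0400 / 27.9 ≈ -0.1806
Sk₂ < 0 ⇒ mean < median ⇒ left-skewed (negative skew).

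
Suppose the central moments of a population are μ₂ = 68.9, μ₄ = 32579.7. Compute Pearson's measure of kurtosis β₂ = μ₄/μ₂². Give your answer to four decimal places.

μ₂² = 68.9² = 4747.21000
μ₄/μ₂² = 32579.7 / 4747.21000 = 6.86292
β₂ ≈ 6.8629

6.8629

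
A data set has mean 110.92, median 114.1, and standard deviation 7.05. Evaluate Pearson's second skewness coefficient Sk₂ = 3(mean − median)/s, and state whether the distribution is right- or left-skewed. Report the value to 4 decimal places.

-1.3532, left-skewed

Sk₂ = 3(110.92 − 114.1) / 7.05 = 3 × -3.1800 / 7.05
    = -9.5400 / 7.05 ≈ -1.3532
Sk₂ < 0 ⇒ mean < median ⇒ left-skewed (negative skew).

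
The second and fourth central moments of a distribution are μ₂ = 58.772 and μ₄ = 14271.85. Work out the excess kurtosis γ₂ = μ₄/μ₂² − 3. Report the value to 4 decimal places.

μ₂² = 58.772² = 3454.14798
μ₄/μ₂² = 14271.85 / 3454.14798 = 4.13180
γ₂ = 4.13180 − 3 ≈ 1.1318

1.1318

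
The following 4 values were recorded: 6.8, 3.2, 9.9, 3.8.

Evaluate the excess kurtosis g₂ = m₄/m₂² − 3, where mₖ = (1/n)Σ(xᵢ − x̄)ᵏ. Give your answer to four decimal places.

-1.3965

x̄ = 5.9250
Σ(xᵢ − x̄)² = 28.5075 ⇒ m₂ = 7.12688
Σ(xᵢ − x̄)⁴ = 325.7767 ⇒ m₄ = 81.44418
m₂² = 50.79235
g₂ = m₄/m₂² − 3 = 1.60347 − 3 ≈ -1.3965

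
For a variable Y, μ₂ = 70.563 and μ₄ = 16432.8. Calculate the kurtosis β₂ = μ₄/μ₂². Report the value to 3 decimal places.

μ₂² = 70.563² = 4979.13697
μ₄/μ₂² = 16432.8 / 4979.13697 = 3.30033
β₂ ≈ 3.300

3.300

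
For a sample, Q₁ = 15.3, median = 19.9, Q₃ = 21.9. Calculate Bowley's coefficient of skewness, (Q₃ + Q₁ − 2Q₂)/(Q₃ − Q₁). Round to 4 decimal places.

-0.3939

numerator: Q₃ + Q₁ − 2Q₂ = 21.9 + 15.3 − 2×19.9 = -2.6000
denominator: Q₃ − Q₁ = 21.9 − 15.3 = 6.6000
Bowley skewness = -2.6000 / 6.6000 ≈ -0.3939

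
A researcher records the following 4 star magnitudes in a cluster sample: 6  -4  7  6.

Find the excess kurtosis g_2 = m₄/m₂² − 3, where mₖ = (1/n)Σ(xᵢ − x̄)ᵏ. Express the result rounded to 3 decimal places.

x̄ = 3.7500
Σ(xᵢ − x̄)² = 80.7500 ⇒ m₂ = 20.18750
Σ(xᵢ − x̄)⁴ = 3770.3281 ⇒ m₄ = 942.58203
m₂² = 407.53516
g_2 = m₄/m₂² − 3 = 2.31289 − 3 ≈ -0.687

-0.687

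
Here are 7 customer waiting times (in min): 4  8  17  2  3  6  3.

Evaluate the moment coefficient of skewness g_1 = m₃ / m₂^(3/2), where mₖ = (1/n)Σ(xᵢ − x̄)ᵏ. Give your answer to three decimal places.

x̄ = (4 + 8 + 17 + 2 + 3 + 6 + 3) / 7 = 6.1429
deviations (xᵢ − x̄): -2.1429, 1.8571, 10.8571, -4.1429, -3.1429, -0.1429, -3.1429
Σ(xᵢ − x̄)² = 162.8571 ⇒ m₂ = 162.8571/7 = 23.26531
Σ(xᵢ − x̄)³ = 1143.1837 ⇒ m₃ = 1143.1837/7 = 163.31195
m₂^(3/2) = 23.26531^(1.5) = 112.21816
g_1 = m₃ / m₂^(3/2) = 163.31195 / 112.21816 ≈ 1.455

1.455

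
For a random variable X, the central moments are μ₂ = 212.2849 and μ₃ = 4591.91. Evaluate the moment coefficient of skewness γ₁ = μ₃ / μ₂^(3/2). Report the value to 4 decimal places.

σ = √μ₂ = √212.2849 = 14.57000
σ³ = μ₂^(3/2) = 3092.99099
γ₁ = μ₃/σ³ = 4591.91 / 3092.99099 ≈ 1.4846

1.4846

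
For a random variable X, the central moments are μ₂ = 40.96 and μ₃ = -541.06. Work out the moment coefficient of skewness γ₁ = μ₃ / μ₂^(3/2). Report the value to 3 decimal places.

σ = √μ₂ = √40.96 = 6.40000
σ³ = μ₂^(3/2) = 262.14400
γ₁ = μ₃/σ³ = -541.06 / 262.14400 ≈ -2.064

-2.064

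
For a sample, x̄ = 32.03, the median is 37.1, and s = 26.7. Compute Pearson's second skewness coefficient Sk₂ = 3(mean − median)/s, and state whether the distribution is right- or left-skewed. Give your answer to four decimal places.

-0.5697, left-skewed

Sk₂ = 3(32.03 − 37.1) / 26.7 = 3 × -5.0700 / 26.7
    = -15.2100 / 26.7 ≈ -0.5697
Sk₂ < 0 ⇒ mean < median ⇒ left-skewed (negative skew).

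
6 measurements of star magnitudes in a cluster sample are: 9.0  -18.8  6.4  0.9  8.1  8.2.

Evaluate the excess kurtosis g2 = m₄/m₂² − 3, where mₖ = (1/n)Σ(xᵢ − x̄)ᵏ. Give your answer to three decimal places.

x̄ = 2.3000
Σ(xᵢ − x̄)² = 577.3200 ⇒ m₂ = 96.22000
Σ(xᵢ − x̄)⁴ = 202856.8596 ⇒ m₄ = 33809.47660
m₂² = 9258.28840
g2 = m₄/m₂² − 3 = 3.65181 − 3 ≈ 0.652

0.652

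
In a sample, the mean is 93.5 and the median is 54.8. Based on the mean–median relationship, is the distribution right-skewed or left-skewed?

mean − median = 93.5 − 54.8 = 38.7
mean > median ⇒ the longer tail is on the right ⇒ right-skewed (positively skewed).

right-skewed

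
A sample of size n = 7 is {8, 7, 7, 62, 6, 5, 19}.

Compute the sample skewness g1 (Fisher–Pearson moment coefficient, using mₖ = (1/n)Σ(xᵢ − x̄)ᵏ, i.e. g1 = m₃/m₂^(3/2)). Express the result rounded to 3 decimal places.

1.844

x̄ = (8 + 7 + 7 + 62 + 6 + 5 + 19) / 7 = 16.2857
deviations (xᵢ − x̄): -8.2857, -9.2857, -9.2857, 45.7143, -10.2857, -11.2857, 2.7143
Σ(xᵢ − x̄)² = 2571.4286 ⇒ m₂ = 2571.4286/7 = 367.34694
Σ(xᵢ − x̄)³ = 90857.7551 ⇒ m₃ = 90857.7551/7 = 12979.67930
m₂^(3/2) = 367.34694^(1.5) = 7040.68051
g1 = m₃ / m₂^(3/2) = 12979.67930 / 7040.68051 ≈ 1.844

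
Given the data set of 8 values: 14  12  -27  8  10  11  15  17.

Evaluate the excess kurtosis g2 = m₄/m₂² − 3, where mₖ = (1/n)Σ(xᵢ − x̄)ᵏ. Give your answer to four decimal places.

x̄ = 7.5000
Σ(xᵢ − x̄)² = 1418.0000 ⇒ m₂ = 177.25000
Σ(xᵢ − x̄)⁴ = 1430388.5000 ⇒ m₄ = 178798.56250
m₂² = 31417.56250
g2 = m₄/m₂² − 3 = 5.69104 − 3 ≈ 2.6910

2.6910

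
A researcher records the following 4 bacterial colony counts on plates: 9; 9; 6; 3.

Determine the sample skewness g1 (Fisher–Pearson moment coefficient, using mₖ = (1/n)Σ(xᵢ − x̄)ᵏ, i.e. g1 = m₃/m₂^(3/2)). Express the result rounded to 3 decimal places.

-0.493

x̄ = (9 + 9 + 6 + 3) / 4 = 6.7500
deviations (xᵢ − x̄): 2.2500, 2.2500, -0.7500, -3.7500
Σ(xᵢ − x̄)² = 24.7500 ⇒ m₂ = 24.7500/4 = 6.18750
Σ(xᵢ − x̄)³ = -30.3750 ⇒ m₃ = -30.3750/4 = -7.59375
m₂^(3/2) = 6.18750^(1.5) = 15.39121
g1 = m₃ / m₂^(3/2) = -7.59375 / 15.39121 ≈ -0.493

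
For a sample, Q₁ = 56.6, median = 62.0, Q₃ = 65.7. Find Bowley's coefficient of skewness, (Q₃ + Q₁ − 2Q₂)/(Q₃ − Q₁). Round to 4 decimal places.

-0.1868

numerator: Q₃ + Q₁ − 2Q₂ = 65.7 + 56.6 − 2×62.0 = -1.7000
denominator: Q₃ − Q₁ = 65.7 − 56.6 = 9.1000
Bowley skewness = -1.7000 / 9.1000 ≈ -0.1868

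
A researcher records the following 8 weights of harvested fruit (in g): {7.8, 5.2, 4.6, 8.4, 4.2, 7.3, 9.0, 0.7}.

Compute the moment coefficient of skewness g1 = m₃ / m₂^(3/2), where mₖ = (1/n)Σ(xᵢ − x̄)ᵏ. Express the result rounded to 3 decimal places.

x̄ = (7.8 + 5.2 + 4.6 + 8.4 + 4.2 + 7.3 + 9.0 + 0.7) / 8 = 5.9000
deviations (xᵢ − x̄): 1.9000, -0.7000, -1.3000, 2.5000, -1.7000, 1.4000, 3.1000, -5.2000
Σ(xᵢ − x̄)² = 53.5400 ⇒ m₂ = 53.5400/8 = 6.69250
Σ(xᵢ − x̄)³ = -93.0420 ⇒ m₃ = -93.0420/8 = -11.63025
m₂^(3/2) = 6.69250^(1.5) = 17.31341
g1 = m₃ / m₂^(3/2) = -11.63025 / 17.31341 ≈ -0.672

-0.672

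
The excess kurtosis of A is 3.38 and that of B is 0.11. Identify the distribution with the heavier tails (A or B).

A

Higher excess kurtosis ⇒ heavier tails relative to the normal distribution.
3.38 vs 0.11: the larger is 3.38, so A has heavier tails.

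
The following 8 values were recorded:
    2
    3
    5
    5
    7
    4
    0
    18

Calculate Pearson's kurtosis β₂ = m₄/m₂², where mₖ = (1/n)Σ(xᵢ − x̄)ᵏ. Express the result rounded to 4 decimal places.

x̄ = 5.5000
Σ(xᵢ − x̄)² = 210.0000 ⇒ m₂ = 26.25000
Σ(xᵢ − x̄)⁴ = 25528.5000 ⇒ m₄ = 3191.06250
m₂² = 689.06250
β₂ = m₄/m₂² = 3191.06250 / 689.06250 ≈ 4.6310

4.6310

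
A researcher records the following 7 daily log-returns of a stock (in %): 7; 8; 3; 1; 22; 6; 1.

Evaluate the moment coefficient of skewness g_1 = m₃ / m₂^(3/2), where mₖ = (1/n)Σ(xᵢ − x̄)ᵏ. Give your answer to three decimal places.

x̄ = (7 + 8 + 3 + 1 + 22 + 6 + 1) / 7 = 6.8571
deviations (xᵢ − x̄): 0.1429, 1.1429, -3.8571, -5.8571, 15.1429, -0.8571, -5.8571
Σ(xᵢ − x̄)² = 314.8571 ⇒ m₂ = 314.8571/7 = 44.97959
Σ(xᵢ − x̄)³ = 3013.9592 ⇒ m₃ = 3013.9592/7 = 430.56560
m₂^(3/2) = 44.97959^(1.5) = 301.66385
g_1 = m₃ / m₂^(3/2) = 430.56560 / 301.66385 ≈ 1.427

1.427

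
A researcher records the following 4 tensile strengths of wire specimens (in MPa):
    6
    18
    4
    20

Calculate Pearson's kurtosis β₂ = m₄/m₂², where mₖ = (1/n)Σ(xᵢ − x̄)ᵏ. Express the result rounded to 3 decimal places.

1.078

x̄ = 12.0000
Σ(xᵢ − x̄)² = 200.0000 ⇒ m₂ = 50.00000
Σ(xᵢ − x̄)⁴ = 10784.0000 ⇒ m₄ = 2696.00000
m₂² = 2500.00000
β₂ = m₄/m₂² = 2696.00000 / 2500.00000 ≈ 1.078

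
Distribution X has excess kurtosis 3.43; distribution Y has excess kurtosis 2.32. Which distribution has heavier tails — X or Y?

X

Higher excess kurtosis ⇒ heavier tails relative to the normal distribution.
3.43 vs 2.32: the larger is 3.43, so X has heavier tails.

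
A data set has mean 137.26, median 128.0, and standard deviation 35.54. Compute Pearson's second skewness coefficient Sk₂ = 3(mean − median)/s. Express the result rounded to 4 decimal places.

Sk₂ = 3(137.26 − 128.0) / 35.54 = 3 × 9.2600 / 35.54
    = 27.7800 / 35.54 ≈ 0.7817

0.7817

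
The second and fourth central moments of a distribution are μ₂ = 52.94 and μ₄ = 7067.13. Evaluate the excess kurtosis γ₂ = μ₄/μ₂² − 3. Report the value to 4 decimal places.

μ₂² = 52.94² = 2802.64360
μ₄/μ₂² = 7067.13 / 2802.64360 = 2.52159
γ₂ = 2.52159 − 3 ≈ -0.4784

-0.4784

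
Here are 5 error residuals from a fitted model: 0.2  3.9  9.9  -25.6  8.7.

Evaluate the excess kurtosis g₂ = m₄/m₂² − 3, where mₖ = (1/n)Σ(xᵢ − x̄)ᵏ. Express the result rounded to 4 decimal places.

-0.1004

x̄ = -0.5800
Σ(xᵢ − x̄)² = 842.6280 ⇒ m₂ = 168.52560
Σ(xᵢ − x̄)⁴ = 411758.7875 ⇒ m₄ = 82351.75750
m₂² = 28400.87786
g₂ = m₄/m₂² − 3 = 2.89962 − 3 ≈ -0.1004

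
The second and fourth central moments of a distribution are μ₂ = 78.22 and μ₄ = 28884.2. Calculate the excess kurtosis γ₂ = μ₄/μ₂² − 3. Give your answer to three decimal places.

μ₂² = 78.22² = 6118.36840
μ₄/μ₂² = 28884.2 / 6118.36840 = 4.72090
γ₂ = 4.72090 − 3 ≈ 1.721

1.721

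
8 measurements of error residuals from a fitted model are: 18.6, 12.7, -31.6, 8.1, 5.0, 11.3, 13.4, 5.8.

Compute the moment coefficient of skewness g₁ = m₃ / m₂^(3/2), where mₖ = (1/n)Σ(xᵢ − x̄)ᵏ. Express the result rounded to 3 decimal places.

x̄ = (18.6 + 12.7 - 31.6 + 8.1 + 5.0 + 11.3 + 13.4 + 5.8) / 8 = 5.4125
deviations (xᵢ − x̄): 13.1875, 7.2875, -37.0125, 2.6875, -0.4125, 5.8875, 7.9875, 0.3875
Σ(xᵢ − x̄)² = 1702.9488 ⇒ m₂ = 1702.9488/8 = 212.86859
Σ(xᵢ − x̄)³ = -47290.8136 ⇒ m₃ = -47290.8136/8 = -5911.35170
m₂^(3/2) = 212.86859^(1.5) = 3105.75638
g₁ = m₃ / m₂^(3/2) = -5911.35170 / 3105.75638 ≈ -1.903

-1.903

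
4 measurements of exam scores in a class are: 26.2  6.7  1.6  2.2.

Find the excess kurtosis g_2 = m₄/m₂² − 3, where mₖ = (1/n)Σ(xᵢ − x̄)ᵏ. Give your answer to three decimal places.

x̄ = 9.1750
Σ(xᵢ − x̄)² = 402.0075 ⇒ m₂ = 100.50188
Σ(xᵢ − x̄)⁴ = 89710.3275 ⇒ m₄ = 22427.58188
m₂² = 10100.62688
g_2 = m₄/m₂² − 3 = 2.22041 − 3 ≈ -0.780

-0.780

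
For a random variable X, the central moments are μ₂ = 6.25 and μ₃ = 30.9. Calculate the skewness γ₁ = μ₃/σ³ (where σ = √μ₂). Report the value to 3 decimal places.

σ = √μ₂ = √6.25 = 2.50000
σ³ = μ₂^(3/2) = 15.62500
γ₁ = μ₃/σ³ = 30.9 / 15.62500 ≈ 1.978

1.978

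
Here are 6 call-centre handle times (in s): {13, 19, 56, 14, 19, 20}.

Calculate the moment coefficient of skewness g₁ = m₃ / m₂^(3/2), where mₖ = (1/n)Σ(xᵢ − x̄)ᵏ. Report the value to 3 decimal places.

x̄ = (13 + 19 + 56 + 14 + 19 + 20) / 6 = 23.5000
deviations (xᵢ − x̄): -10.5000, -4.5000, 32.5000, -9.5000, -4.5000, -3.5000
Σ(xᵢ − x̄)² = 1309.5000 ⇒ m₂ = 1309.5000/6 = 218.25000
Σ(xᵢ − x̄)³ = 32088.0000 ⇒ m₃ = 32088.0000/6 = 5348.00000
m₂^(3/2) = 218.25000^(1.5) = 3224.26982
g₁ = m₃ / m₂^(3/2) = 5348.00000 / 3224.26982 ≈ 1.659

1.659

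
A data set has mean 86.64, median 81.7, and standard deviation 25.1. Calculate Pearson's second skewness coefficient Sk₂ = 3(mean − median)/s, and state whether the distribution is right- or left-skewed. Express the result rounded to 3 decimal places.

0.590, right-skewed

Sk₂ = 3(86.64 − 81.7) / 25.1 = 3 × 4.9400 / 25.1
    = 14.8200 / 25.1 ≈ 0.590
Sk₂ > 0 ⇒ mean > median ⇒ right-skewed (positive skew).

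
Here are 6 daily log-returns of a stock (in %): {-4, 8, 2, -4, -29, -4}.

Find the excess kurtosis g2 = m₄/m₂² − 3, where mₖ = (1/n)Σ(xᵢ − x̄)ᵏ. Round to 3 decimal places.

x̄ = -5.1667
Σ(xᵢ − x̄)² = 796.8333 ⇒ m₂ = 132.80556
Σ(xᵢ − x̄)⁴ = 355353.1528 ⇒ m₄ = 59225.52546
m₂² = 17637.31559
g2 = m₄/m₂² − 3 = 3.35797 − 3 ≈ 0.358

0.358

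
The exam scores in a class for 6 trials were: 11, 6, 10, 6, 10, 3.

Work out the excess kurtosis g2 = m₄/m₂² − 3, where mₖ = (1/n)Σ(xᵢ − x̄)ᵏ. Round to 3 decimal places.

x̄ = 7.6667
Σ(xᵢ − x̄)² = 49.3333 ⇒ m₂ = 8.22222
Σ(xᵢ − x̄)⁴ = 672.4444 ⇒ m₄ = 112.07407
m₂² = 67.60494
g2 = m₄/m₂² − 3 = 1.65778 − 3 ≈ -1.342

-1.342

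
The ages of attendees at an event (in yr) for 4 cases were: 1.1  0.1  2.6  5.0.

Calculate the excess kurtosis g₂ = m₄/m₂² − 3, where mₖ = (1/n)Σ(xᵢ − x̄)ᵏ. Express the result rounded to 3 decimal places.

x̄ = 2.2000
Σ(xᵢ − x̄)² = 13.6200 ⇒ m₂ = 3.40500
Σ(xᵢ − x̄)⁴ = 82.4034 ⇒ m₄ = 20.60085
m₂² = 11.59402
g₂ = m₄/m₂² − 3 = 1.77685 − 3 ≈ -1.223

-1.223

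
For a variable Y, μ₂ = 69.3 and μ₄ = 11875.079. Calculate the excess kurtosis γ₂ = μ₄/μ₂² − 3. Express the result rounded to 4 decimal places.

μ₂² = 69.3² = 4802.49000
μ₄/μ₂² = 11875.079 / 4802.49000 = 2.47269
γ₂ = 2.47269 − 3 ≈ -0.5273

-0.5273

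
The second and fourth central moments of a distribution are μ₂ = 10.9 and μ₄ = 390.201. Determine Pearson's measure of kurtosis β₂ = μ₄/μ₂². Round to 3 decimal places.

3.284

μ₂² = 10.9² = 118.81000
μ₄/μ₂² = 390.201 / 118.81000 = 3.28424
β₂ ≈ 3.284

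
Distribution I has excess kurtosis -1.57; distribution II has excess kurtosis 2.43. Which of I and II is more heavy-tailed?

Higher excess kurtosis ⇒ heavier tails relative to the normal distribution.
-1.57 vs 2.43: the larger is 2.43, so II has heavier tails. (II is leptokurtic — heavier-than-normal tails; the other is platykurtic.)

II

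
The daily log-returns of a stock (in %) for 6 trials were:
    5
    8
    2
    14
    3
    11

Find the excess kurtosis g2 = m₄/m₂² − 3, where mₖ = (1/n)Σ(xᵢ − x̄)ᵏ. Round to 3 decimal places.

-1.323

x̄ = 7.1667
Σ(xᵢ − x̄)² = 110.8333 ⇒ m₂ = 18.47222
Σ(xᵢ − x̄)⁴ = 3432.8194 ⇒ m₄ = 572.13657
m₂² = 341.22299
g2 = m₄/m₂² − 3 = 1.67672 − 3 ≈ -1.323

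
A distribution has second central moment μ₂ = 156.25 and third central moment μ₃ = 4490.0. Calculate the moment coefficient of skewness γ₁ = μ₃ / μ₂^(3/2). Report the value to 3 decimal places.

σ = √μ₂ = √156.25 = 12.50000
σ³ = μ₂^(3/2) = 1953.12500
γ₁ = μ₃/σ³ = 4490.0 / 1953.12500 ≈ 2.299

2.299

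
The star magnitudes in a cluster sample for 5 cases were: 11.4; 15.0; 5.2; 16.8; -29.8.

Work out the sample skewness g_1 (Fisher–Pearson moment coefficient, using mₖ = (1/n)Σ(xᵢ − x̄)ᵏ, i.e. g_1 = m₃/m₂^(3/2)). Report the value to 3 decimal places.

-1.313

x̄ = (11.4 + 15.0 + 5.2 + 16.8 - 29.8) / 5 = 3.7200
deviations (xᵢ − x̄): 7.6800, 11.2800, 1.4800, 13.0800, -33.5200
Σ(xᵢ − x̄)² = 1483.0880 ⇒ m₂ = 1483.0880/5 = 296.61760
Σ(xᵢ − x̄)³ = -33533.4643 ⇒ m₃ = -33533.4643/5 = -6706.69286
m₂^(3/2) = 296.61760^(1.5) = 5108.52326
g_1 = m₃ / m₂^(3/2) = -6706.69286 / 5108.52326 ≈ -1.313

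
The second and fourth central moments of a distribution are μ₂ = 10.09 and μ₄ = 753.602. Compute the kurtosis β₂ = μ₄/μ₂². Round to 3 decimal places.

7.402

μ₂² = 10.09² = 101.80810
μ₄/μ₂² = 753.602 / 101.80810 = 7.40218
β₂ ≈ 7.402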